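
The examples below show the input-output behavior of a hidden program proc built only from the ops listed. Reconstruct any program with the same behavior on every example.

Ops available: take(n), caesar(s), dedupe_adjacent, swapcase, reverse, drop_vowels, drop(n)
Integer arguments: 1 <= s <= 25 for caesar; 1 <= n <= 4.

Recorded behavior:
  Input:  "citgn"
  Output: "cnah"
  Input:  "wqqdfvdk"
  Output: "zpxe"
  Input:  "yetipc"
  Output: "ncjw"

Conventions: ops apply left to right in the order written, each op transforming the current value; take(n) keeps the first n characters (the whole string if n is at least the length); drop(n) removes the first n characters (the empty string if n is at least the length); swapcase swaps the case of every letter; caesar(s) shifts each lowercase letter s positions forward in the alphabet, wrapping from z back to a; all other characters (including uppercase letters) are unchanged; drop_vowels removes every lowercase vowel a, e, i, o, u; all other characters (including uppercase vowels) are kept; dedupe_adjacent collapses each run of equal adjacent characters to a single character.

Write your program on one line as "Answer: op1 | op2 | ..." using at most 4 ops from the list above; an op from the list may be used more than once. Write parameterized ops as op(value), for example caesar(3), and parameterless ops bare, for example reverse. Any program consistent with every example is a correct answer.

reverse | take(4) | caesar(20) | reverse

Check, running the answer program on each example:
  "citgn" -> "ngtic" -> "ngti" -> "hanc" -> "cnah"
  "wqqdfvdk" -> "kdvfdqqw" -> "kdvf" -> "expz" -> "zpxe"
  "yetipc" -> "cpitey" -> "cpit" -> "wjcn" -> "ncjw"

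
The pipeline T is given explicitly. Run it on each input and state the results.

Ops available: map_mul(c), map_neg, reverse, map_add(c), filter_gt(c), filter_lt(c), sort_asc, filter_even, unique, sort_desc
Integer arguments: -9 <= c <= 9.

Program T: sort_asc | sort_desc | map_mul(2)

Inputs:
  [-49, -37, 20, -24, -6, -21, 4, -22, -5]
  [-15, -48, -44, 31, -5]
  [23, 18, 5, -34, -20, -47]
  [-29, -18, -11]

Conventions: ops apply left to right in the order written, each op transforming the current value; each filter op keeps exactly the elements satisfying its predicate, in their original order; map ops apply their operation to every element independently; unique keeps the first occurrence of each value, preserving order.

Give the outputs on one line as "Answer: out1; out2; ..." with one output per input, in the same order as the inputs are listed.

Execution, op by op:
  [-49, -37, 20, -24, -6, -21, 4, -22, -5] -> [-49, -37, -24, -22, -21, -6, -5, 4, 20] -> [20, 4, -5, -6, -21, -22, -24, -37, -49] -> [40, 8, -10, -12, -42, -44, -48, -74, -98]
  [-15, -48, -44, 31, -5] -> [-48, -44, -15, -5, 31] -> [31, -5, -15, -44, -48] -> [62, -10, -30, -88, -96]
  [23, 18, 5, -34, -20, -47] -> [-47, -34, -20, 5, 18, 23] -> [23, 18, 5, -20, -34, -47] -> [46, 36, 10, -40, -68, -94]
  [-29, -18, -11] -> [-29, -18, -11] -> [-11, -18, -29] -> [-22, -36, -58]

[40, 8, -10, -12, -42, -44, -48, -74, -98]; [62, -10, -30, -88, -96]; [46, 36, 10, -40, -68, -94]; [-22, -36, -58]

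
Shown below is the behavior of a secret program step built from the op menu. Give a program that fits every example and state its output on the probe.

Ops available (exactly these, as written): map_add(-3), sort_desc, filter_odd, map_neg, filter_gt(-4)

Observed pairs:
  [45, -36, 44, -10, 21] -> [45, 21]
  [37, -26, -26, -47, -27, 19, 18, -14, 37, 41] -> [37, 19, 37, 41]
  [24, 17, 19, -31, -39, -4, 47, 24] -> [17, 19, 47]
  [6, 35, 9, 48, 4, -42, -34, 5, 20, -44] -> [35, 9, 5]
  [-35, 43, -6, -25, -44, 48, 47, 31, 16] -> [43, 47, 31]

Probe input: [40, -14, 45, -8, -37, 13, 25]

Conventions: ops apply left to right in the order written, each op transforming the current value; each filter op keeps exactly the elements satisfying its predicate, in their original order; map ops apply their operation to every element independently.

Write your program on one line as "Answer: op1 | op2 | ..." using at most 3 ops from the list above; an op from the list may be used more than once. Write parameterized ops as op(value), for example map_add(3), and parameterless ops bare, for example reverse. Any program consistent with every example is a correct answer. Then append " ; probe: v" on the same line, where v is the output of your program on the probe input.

filter_gt(-4) | filter_odd ; probe: [45, 13, 25]

Check, running the answer program on each example:
  [45, -36, 44, -10, 21] -> [45, 44, 21] -> [45, 21]
  [37, -26, -26, -47, -27, 19, 18, -14, 37, 41] -> [37, 19, 18, 37, 41] -> [37, 19, 37, 41]
  [24, 17, 19, -31, -39, -4, 47, 24] -> [24, 17, 19, 47, 24] -> [17, 19, 47]
  [6, 35, 9, 48, 4, -42, -34, 5, 20, -44] -> [6, 35, 9, 48, 4, 5, 20] -> [35, 9, 5]
  [-35, 43, -6, -25, -44, 48, 47, 31, 16] -> [43, 48, 47, 31, 16] -> [43, 47, 31]
  probe: [40, -14, 45, -8, -37, 13, 25] -> [40, 45, 13, 25] -> [45, 13, 25]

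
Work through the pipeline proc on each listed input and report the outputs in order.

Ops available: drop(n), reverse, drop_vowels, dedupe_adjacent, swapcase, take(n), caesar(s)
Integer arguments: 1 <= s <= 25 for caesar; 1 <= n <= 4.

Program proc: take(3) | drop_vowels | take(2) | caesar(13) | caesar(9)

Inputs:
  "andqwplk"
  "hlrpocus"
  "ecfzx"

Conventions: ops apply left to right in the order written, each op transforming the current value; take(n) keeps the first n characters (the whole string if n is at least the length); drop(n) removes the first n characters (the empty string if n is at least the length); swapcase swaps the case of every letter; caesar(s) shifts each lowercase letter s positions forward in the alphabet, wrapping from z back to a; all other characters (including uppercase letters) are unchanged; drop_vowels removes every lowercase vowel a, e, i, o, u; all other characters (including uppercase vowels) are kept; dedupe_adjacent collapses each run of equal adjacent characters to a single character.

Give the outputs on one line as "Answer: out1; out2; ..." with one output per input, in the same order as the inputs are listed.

Execution, op by op:
  "andqwplk" -> "and" -> "nd" -> "nd" -> "aq" -> "jz"
  "hlrpocus" -> "hlr" -> "hlr" -> "hl" -> "uy" -> "dh"
  "ecfzx" -> "ecf" -> "cf" -> "cf" -> "ps" -> "yb"

"jz"; "dh"; "yb"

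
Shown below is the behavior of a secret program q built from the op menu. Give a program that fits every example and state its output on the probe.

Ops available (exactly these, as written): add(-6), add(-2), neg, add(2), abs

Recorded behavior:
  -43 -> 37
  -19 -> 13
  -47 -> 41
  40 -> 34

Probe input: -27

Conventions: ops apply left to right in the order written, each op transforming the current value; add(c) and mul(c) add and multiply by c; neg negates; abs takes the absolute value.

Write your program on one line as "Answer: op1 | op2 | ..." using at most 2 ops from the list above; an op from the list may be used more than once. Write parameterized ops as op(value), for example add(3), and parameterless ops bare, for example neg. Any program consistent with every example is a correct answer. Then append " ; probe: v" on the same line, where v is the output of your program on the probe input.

abs | add(-6) ; probe: 21

Check, running the answer program on each example:
  -43 -> 43 -> 37
  -19 -> 19 -> 13
  -47 -> 47 -> 41
  40 -> 40 -> 34
  probe: -27 -> 27 -> 21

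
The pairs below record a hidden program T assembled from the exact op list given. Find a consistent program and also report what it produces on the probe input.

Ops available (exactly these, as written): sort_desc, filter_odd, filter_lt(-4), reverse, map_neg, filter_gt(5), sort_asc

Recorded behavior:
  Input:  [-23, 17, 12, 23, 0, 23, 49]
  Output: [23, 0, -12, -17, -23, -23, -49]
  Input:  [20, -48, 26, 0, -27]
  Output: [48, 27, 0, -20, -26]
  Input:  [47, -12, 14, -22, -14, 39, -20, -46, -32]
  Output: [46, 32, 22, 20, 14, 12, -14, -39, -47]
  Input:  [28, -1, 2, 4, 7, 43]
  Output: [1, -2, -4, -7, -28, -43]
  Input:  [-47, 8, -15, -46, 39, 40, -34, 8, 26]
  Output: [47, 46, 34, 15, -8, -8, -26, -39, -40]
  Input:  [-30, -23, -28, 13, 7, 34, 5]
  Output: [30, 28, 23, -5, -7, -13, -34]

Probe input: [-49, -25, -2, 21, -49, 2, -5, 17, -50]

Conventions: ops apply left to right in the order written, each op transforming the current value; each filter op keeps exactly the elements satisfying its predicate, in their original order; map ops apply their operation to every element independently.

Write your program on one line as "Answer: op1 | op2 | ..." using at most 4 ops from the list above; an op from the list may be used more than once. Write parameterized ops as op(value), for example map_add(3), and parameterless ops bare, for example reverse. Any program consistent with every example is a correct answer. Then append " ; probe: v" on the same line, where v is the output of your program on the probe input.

reverse | sort_asc | map_neg ; probe: [50, 49, 49, 25, 5, 2, -2, -17, -21]

Check, running the answer program on each example:
  [-23, 17, 12, 23, 0, 23, 49] -> [49, 23, 0, 23, 12, 17, -23] -> [-23, 0, 12, 17, 23, 23, 49] -> [23, 0, -12, -17, -23, -23, -49]
  [20, -48, 26, 0, -27] -> [-27, 0, 26, -48, 20] -> [-48, -27, 0, 20, 26] -> [48, 27, 0, -20, -26]
  [47, -12, 14, -22, -14, 39, -20, -46, -32] -> [-32, -46, -20, 39, -14, -22, 14, -12, 47] -> [-46, -32, -22, -20, -14, -12, 14, 39, 47] -> [46, 32, 22, 20, 14, 12, -14, -39, -47]
  [28, -1, 2, 4, 7, 43] -> [43, 7, 4, 2, -1, 28] -> [-1, 2, 4, 7, 28, 43] -> [1, -2, -4, -7, -28, -43]
  [-47, 8, -15, -46, 39, 40, -34, 8, 26] -> [26, 8, -34, 40, 39, -46, -15, 8, -47] -> [-47, -46, -34, -15, 8, 8, 26, 39, 40] -> [47, 46, 34, 15, -8, -8, -26, -39, -40]
  [-30, -23, -28, 13, 7, 34, 5] -> [5, 34, 7, 13, -28, -23, -30] -> [-30, -28, -23, 5, 7, 13, 34] -> [30, 28, 23, -5, -7, -13, -34]
  probe: [-49, -25, -2, 21, -49, 2, -5, 17, -50] -> [-50, 17, -5, 2, -49, 21, -2, -25, -49] -> [-50, -49, -49, -25, -5, -2, 2, 17, 21] -> [50, 49, 49, 25, 5, 2, -2, -17, -21]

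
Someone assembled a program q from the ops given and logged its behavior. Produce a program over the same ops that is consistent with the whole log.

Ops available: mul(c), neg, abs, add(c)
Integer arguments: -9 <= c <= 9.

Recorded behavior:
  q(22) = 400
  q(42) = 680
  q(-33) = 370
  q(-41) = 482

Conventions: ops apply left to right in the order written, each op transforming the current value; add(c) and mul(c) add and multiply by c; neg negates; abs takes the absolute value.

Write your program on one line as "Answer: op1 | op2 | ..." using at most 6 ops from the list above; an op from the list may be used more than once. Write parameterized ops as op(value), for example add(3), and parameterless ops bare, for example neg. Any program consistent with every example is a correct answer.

add(7) | mul(7) | add(-3) | mul(2) | abs

Check, running the answer program on each example:
  22 -> 29 -> 203 -> 200 -> 400 -> 400
  42 -> 49 -> 343 -> 340 -> 680 -> 680
  -33 -> -26 -> -182 -> -185 -> -370 -> 370
  -41 -> -34 -> -238 -> -241 -> -482 -> 482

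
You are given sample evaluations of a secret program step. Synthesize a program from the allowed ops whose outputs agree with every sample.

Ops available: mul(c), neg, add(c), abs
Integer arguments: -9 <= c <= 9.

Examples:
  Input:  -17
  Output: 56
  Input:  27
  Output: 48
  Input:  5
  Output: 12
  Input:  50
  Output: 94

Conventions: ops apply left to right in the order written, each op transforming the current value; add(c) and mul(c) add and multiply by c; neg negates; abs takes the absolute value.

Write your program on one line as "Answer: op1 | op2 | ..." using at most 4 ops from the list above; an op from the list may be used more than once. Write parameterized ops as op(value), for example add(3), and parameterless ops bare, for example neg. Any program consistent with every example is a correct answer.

add(-7) | abs | add(4) | mul(2)

Check, running the answer program on each example:
  -17 -> -24 -> 24 -> 28 -> 56
  27 -> 20 -> 20 -> 24 -> 48
  5 -> -2 -> 2 -> 6 -> 12
  50 -> 43 -> 43 -> 47 -> 94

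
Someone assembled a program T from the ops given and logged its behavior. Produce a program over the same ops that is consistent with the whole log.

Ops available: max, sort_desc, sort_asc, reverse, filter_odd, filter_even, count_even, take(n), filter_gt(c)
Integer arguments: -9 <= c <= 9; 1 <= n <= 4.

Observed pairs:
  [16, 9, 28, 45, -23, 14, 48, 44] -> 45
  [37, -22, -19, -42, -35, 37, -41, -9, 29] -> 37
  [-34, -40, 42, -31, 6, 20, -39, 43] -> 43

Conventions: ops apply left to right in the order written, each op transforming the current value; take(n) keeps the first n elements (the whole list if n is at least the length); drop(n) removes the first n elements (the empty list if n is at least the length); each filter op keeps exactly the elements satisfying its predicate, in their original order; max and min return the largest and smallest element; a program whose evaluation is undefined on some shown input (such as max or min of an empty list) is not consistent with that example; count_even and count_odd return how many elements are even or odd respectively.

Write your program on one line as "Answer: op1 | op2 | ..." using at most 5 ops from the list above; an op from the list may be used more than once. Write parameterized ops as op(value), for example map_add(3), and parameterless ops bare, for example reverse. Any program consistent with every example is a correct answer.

filter_gt(8) | take(4) | filter_odd | max

Check, running the answer program on each example:
  [16, 9, 28, 45, -23, 14, 48, 44] -> [16, 9, 28, 45, 14, 48, 44] -> [16, 9, 28, 45] -> [9, 45] -> 45
  [37, -22, -19, -42, -35, 37, -41, -9, 29] -> [37, 37, 29] -> [37, 37, 29] -> [37, 37, 29] -> 37
  [-34, -40, 42, -31, 6, 20, -39, 43] -> [42, 20, 43] -> [42, 20, 43] -> [43] -> 43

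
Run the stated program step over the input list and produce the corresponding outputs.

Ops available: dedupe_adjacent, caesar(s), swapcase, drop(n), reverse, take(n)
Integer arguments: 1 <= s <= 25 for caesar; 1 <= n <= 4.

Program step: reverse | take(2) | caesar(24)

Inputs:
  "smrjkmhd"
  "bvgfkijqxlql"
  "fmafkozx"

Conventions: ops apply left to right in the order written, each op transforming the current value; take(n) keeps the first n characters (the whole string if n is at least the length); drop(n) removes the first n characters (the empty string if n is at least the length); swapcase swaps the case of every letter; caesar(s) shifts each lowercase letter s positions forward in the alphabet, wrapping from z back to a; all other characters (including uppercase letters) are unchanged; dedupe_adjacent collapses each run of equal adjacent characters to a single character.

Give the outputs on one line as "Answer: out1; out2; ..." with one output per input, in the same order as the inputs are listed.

"bf"; "jo"; "vx"

Execution, op by op:
  "smrjkmhd" -> "dhmkjrms" -> "dh" -> "bf"
  "bvgfkijqxlql" -> "lqlxqjikfgvb" -> "lq" -> "jo"
  "fmafkozx" -> "xzokfamf" -> "xz" -> "vx"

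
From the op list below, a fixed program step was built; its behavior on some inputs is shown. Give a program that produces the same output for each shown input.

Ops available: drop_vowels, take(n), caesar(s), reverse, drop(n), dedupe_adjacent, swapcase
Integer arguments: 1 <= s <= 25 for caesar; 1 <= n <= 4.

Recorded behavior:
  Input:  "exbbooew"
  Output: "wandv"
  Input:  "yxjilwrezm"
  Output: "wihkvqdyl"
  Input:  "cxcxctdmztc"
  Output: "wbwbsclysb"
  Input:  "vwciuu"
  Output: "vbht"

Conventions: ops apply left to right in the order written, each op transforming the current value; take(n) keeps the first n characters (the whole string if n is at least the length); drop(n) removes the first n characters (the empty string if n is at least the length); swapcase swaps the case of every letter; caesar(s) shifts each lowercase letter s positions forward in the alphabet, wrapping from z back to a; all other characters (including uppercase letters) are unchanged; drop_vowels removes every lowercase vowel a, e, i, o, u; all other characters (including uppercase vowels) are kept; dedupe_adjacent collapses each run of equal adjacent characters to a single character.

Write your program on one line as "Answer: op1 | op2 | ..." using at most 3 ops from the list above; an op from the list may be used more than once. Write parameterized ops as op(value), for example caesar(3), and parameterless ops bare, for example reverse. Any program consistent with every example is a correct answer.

caesar(25) | drop(1) | dedupe_adjacent

Check, running the answer program on each example:
  "exbbooew" -> "dwaanndv" -> "waanndv" -> "wandv"
  "yxjilwrezm" -> "xwihkvqdyl" -> "wihkvqdyl" -> "wihkvqdyl"
  "cxcxctdmztc" -> "bwbwbsclysb" -> "wbwbsclysb" -> "wbwbsclysb"
  "vwciuu" -> "uvbhtt" -> "vbhtt" -> "vbht"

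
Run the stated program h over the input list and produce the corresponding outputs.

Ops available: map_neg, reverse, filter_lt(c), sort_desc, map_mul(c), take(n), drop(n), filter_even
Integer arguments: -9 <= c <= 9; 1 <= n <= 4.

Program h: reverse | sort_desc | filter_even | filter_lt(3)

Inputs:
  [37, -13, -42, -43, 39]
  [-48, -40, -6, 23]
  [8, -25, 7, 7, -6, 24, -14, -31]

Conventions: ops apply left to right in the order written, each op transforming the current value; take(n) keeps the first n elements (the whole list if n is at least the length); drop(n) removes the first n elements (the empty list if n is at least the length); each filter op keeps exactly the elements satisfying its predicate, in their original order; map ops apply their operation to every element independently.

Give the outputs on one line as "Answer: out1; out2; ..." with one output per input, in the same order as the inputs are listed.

Execution, op by op:
  [37, -13, -42, -43, 39] -> [39, -43, -42, -13, 37] -> [39, 37, -13, -42, -43] -> [-42] -> [-42]
  [-48, -40, -6, 23] -> [23, -6, -40, -48] -> [23, -6, -40, -48] -> [-6, -40, -48] -> [-6, -40, -48]
  [8, -25, 7, 7, -6, 24, -14, -31] -> [-31, -14, 24, -6, 7, 7, -25, 8] -> [24, 8, 7, 7, -6, -14, -25, -31] -> [24, 8, -6, -14] -> [-6, -14]

[-42]; [-6, -40, -48]; [-6, -14]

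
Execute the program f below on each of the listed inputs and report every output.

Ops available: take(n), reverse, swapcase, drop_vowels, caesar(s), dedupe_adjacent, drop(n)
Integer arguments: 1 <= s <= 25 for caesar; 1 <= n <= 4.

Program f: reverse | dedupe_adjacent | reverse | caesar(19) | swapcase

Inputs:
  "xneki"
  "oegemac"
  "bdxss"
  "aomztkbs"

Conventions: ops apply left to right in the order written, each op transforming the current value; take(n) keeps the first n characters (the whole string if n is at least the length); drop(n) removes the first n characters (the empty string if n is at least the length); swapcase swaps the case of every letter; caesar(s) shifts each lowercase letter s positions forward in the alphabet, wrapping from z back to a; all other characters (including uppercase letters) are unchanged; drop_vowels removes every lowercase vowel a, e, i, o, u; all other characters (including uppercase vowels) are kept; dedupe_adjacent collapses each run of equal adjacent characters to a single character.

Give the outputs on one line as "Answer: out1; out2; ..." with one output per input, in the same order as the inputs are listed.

Execution, op by op:
  "xneki" -> "ikenx" -> "ikenx" -> "xneki" -> "qgxdb" -> "QGXDB"
  "oegemac" -> "camegeo" -> "camegeo" -> "oegemac" -> "hxzxftv" -> "HXZXFTV"
  "bdxss" -> "ssxdb" -> "sxdb" -> "bdxs" -> "uwql" -> "UWQL"
  "aomztkbs" -> "sbktzmoa" -> "sbktzmoa" -> "aomztkbs" -> "thfsmdul" -> "THFSMDUL"

"QGXDB"; "HXZXFTV"; "UWQL"; "THFSMDUL"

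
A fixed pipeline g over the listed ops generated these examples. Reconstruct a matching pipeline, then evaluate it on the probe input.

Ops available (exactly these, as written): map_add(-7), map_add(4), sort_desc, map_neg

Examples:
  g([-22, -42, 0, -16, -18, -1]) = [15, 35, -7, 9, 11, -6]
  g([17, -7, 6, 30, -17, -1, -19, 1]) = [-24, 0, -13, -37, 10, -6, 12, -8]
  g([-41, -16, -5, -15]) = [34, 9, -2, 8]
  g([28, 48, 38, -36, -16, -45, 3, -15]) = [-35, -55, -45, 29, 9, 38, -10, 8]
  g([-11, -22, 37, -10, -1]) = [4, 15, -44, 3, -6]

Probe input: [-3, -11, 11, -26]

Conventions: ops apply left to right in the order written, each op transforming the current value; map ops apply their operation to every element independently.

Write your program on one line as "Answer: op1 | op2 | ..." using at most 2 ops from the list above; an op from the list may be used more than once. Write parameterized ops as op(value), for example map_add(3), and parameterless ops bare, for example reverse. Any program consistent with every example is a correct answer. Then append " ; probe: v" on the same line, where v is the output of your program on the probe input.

map_neg | map_add(-7) ; probe: [-4, 4, -18, 19]

Check, running the answer program on each example:
  [-22, -42, 0, -16, -18, -1] -> [22, 42, 0, 16, 18, 1] -> [15, 35, -7, 9, 11, -6]
  [17, -7, 6, 30, -17, -1, -19, 1] -> [-17, 7, -6, -30, 17, 1, 19, -1] -> [-24, 0, -13, -37, 10, -6, 12, -8]
  [-41, -16, -5, -15] -> [41, 16, 5, 15] -> [34, 9, -2, 8]
  [28, 48, 38, -36, -16, -45, 3, -15] -> [-28, -48, -38, 36, 16, 45, -3, 15] -> [-35, -55, -45, 29, 9, 38, -10, 8]
  [-11, -22, 37, -10, -1] -> [11, 22, -37, 10, 1] -> [4, 15, -44, 3, -6]
  probe: [-3, -11, 11, -26] -> [3, 11, -11, 26] -> [-4, 4, -18, 19]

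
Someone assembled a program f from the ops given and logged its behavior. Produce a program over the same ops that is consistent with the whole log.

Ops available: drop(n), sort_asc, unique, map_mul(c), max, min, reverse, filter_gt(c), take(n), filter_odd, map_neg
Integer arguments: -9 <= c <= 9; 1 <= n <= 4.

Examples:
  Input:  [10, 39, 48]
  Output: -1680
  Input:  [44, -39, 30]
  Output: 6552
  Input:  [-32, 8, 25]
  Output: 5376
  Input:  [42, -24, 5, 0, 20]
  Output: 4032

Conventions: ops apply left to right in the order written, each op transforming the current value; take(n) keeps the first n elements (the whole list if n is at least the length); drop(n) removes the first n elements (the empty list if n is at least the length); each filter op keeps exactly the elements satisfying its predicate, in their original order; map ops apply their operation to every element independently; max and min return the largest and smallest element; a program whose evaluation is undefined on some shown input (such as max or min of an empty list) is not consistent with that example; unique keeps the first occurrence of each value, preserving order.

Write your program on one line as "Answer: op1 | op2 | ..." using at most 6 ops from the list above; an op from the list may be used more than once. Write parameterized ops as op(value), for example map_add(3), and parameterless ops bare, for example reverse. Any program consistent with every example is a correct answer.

reverse | map_mul(-4) | map_neg | map_mul(6) | map_mul(-7) | max

Check, running the answer program on each example:
  [10, 39, 48] -> [48, 39, 10] -> [-192, -156, -40] -> [192, 156, 40] -> [1152, 936, 240] -> [-8064, -6552, -1680] -> -1680
  [44, -39, 30] -> [30, -39, 44] -> [-120, 156, -176] -> [120, -156, 176] -> [720, -936, 1056] -> [-5040, 6552, -7392] -> 6552
  [-32, 8, 25] -> [25, 8, -32] -> [-100, -32, 128] -> [100, 32, -128] -> [600, 192, -768] -> [-4200, -1344, 5376] -> 5376
  [42, -24, 5, 0, 20] -> [20, 0, 5, -24, 42] -> [-80, 0, -20, 96, -168] -> [80, 0, 20, -96, 168] -> [480, 0, 120, -576, 1008] -> [-3360, 0, -840, 4032, -7056] -> 4032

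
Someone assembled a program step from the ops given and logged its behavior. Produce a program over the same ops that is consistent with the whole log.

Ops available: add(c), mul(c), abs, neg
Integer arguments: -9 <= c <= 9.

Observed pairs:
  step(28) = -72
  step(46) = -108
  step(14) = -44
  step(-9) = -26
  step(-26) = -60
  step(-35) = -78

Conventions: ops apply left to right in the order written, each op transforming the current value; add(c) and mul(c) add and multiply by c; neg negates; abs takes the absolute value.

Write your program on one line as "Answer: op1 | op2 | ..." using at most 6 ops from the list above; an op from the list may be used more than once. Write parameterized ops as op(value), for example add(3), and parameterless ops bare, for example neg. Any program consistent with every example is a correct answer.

mul(2) | add(4) | abs | add(6) | neg | add(-6)

Check, running the answer program on each example:
  28 -> 56 -> 60 -> 60 -> 66 -> -66 -> -72
  46 -> 92 -> 96 -> 96 -> 102 -> -102 -> -108
  14 -> 28 -> 32 -> 32 -> 38 -> -38 -> -44
  -9 -> -18 -> -14 -> 14 -> 20 -> -20 -> -26
  -26 -> -52 -> -48 -> 48 -> 54 -> -54 -> -60
  -35 -> -70 -> -66 -> 66 -> 72 -> -72 -> -78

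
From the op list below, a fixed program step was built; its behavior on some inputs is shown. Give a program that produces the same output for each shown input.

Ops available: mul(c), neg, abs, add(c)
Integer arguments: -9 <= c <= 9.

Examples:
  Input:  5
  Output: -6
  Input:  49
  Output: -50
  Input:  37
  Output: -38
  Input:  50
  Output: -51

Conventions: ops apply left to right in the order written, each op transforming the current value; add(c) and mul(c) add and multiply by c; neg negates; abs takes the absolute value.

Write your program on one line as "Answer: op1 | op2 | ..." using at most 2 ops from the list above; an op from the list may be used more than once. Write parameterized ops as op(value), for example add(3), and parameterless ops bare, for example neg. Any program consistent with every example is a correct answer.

neg | add(-1)

Check, running the answer program on each example:
  5 -> -5 -> -6
  49 -> -49 -> -50
  37 -> -37 -> -38
  50 -> -50 -> -51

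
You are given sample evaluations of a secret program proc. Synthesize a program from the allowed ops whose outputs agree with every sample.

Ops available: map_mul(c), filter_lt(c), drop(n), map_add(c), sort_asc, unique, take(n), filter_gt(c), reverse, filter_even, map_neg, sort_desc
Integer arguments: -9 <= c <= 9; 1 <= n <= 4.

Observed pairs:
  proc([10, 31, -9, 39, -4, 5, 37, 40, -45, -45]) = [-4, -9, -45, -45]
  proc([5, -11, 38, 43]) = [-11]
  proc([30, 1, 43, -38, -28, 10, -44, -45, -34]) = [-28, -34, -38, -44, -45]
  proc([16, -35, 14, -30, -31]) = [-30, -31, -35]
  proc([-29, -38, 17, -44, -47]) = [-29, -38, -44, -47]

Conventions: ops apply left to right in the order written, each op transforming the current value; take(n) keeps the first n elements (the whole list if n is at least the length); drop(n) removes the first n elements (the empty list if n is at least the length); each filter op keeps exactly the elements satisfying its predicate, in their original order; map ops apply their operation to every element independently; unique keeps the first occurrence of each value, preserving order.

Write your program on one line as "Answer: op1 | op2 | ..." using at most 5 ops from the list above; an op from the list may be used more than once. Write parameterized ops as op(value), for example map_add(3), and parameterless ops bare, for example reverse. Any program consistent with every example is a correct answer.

filter_lt(5) | sort_asc | sort_desc | filter_lt(-2)

Check, running the answer program on each example:
  [10, 31, -9, 39, -4, 5, 37, 40, -45, -45] -> [-9, -4, -45, -45] -> [-45, -45, -9, -4] -> [-4, -9, -45, -45] -> [-4, -9, -45, -45]
  [5, -11, 38, 43] -> [-11] -> [-11] -> [-11] -> [-11]
  [30, 1, 43, -38, -28, 10, -44, -45, -34] -> [1, -38, -28, -44, -45, -34] -> [-45, -44, -38, -34, -28, 1] -> [1, -28, -34, -38, -44, -45] -> [-28, -34, -38, -44, -45]
  [16, -35, 14, -30, -31] -> [-35, -30, -31] -> [-35, -31, -30] -> [-30, -31, -35] -> [-30, -31, -35]
  [-29, -38, 17, -44, -47] -> [-29, -38, -44, -47] -> [-47, -44, -38, -29] -> [-29, -38, -44, -47] -> [-29, -38, -44, -47]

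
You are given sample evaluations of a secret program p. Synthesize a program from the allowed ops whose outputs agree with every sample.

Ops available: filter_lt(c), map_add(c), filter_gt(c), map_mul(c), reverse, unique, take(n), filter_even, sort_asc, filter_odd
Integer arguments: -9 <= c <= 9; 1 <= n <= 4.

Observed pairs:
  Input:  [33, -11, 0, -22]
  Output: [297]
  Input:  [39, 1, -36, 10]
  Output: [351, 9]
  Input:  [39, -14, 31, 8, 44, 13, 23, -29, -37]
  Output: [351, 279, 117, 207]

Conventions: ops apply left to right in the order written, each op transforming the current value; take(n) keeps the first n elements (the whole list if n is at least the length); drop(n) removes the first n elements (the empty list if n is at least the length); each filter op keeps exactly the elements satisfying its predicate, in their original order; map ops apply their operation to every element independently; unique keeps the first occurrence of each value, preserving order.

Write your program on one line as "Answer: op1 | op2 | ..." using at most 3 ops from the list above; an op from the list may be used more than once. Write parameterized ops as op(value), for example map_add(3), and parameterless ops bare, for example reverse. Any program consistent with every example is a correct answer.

filter_odd | map_mul(9) | filter_gt(-2)

Check, running the answer program on each example:
  [33, -11, 0, -22] -> [33, -11] -> [297, -99] -> [297]
  [39, 1, -36, 10] -> [39, 1] -> [351, 9] -> [351, 9]
  [39, -14, 31, 8, 44, 13, 23, -29, -37] -> [39, 31, 13, 23, -29, -37] -> [351, 279, 117, 207, -261, -333] -> [351, 279, 117, 207]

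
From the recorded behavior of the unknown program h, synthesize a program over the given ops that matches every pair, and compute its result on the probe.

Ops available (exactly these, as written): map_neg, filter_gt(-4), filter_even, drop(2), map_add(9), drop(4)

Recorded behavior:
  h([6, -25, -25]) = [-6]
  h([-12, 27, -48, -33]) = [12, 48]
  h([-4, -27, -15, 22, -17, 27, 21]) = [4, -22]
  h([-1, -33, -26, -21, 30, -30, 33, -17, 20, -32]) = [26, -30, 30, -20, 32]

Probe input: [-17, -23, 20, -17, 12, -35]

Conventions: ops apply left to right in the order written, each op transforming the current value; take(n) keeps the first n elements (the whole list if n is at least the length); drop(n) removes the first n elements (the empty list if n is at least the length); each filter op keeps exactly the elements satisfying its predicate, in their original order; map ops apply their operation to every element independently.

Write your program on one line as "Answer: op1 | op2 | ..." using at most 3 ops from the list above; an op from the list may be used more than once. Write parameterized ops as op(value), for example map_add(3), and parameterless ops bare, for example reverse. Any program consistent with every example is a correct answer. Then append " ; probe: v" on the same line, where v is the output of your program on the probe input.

filter_even | map_neg ; probe: [-20, -12]

Check, running the answer program on each example:
  [6, -25, -25] -> [6] -> [-6]
  [-12, 27, -48, -33] -> [-12, -48] -> [12, 48]
  [-4, -27, -15, 22, -17, 27, 21] -> [-4, 22] -> [4, -22]
  [-1, -33, -26, -21, 30, -30, 33, -17, 20, -32] -> [-26, 30, -30, 20, -32] -> [26, -30, 30, -20, 32]
  probe: [-17, -23, 20, -17, 12, -35] -> [20, 12] -> [-20, -12]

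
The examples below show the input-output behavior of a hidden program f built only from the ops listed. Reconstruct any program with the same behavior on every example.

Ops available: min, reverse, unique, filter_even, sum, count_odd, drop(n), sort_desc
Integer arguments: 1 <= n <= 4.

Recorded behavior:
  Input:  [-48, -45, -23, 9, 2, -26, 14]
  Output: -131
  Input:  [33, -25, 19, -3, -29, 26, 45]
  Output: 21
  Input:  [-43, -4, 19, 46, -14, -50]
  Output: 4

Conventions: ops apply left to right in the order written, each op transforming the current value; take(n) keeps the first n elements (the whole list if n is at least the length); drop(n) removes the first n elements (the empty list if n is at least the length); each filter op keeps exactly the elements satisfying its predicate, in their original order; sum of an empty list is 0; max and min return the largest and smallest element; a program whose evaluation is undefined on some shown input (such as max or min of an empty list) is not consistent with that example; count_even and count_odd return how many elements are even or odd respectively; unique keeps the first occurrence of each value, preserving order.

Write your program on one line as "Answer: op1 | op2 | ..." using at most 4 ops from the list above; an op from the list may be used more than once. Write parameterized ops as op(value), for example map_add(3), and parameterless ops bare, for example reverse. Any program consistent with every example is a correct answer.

reverse | drop(1) | sum

Check, running the answer program on each example:
  [-48, -45, -23, 9, 2, -26, 14] -> [14, -26, 2, 9, -23, -45, -48] -> [-26, 2, 9, -23, -45, -48] -> -131
  [33, -25, 19, -3, -29, 26, 45] -> [45, 26, -29, -3, 19, -25, 33] -> [26, -29, -3, 19, -25, 33] -> 21
  [-43, -4, 19, 46, -14, -50] -> [-50, -14, 46, 19, -4, -43] -> [-14, 46, 19, -4, -43] -> 4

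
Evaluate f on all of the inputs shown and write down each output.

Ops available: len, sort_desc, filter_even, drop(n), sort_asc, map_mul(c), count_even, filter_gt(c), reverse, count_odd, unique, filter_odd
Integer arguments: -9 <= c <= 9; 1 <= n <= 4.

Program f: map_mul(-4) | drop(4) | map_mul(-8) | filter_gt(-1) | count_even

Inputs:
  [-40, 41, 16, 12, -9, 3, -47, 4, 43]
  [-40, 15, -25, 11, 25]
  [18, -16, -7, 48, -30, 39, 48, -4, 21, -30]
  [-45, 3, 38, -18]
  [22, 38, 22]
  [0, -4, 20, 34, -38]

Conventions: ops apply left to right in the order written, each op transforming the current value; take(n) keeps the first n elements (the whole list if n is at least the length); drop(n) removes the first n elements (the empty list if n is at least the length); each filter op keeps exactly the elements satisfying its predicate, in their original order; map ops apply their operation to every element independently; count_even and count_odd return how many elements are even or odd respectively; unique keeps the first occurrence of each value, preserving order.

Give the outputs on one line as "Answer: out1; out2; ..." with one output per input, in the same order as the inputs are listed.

Execution, op by op:
  [-40, 41, 16, 12, -9, 3, -47, 4, 43] -> [160, -164, -64, -48, 36, -12, 188, -16, -172] -> [36, -12, 188, -16, -172] -> [-288, 96, -1504, 128, 1376] -> [96, 128, 1376] -> 3
  [-40, 15, -25, 11, 25] -> [160, -60, 100, -44, -100] -> [-100] -> [800] -> [800] -> 1
  [18, -16, -7, 48, -30, 39, 48, -4, 21, -30] -> [-72, 64, 28, -192, 120, -156, -192, 16, -84, 120] -> [120, -156, -192, 16, -84, 120] -> [-960, 1248, 1536, -128, 672, -960] -> [1248, 1536, 672] -> 3
  [-45, 3, 38, -18] -> [180, -12, -152, 72] -> [] -> [] -> [] -> 0
  [22, 38, 22] -> [-88, -152, -88] -> [] -> [] -> [] -> 0
  [0, -4, 20, 34, -38] -> [0, 16, -80, -136, 152] -> [152] -> [-1216] -> [] -> 0

3; 1; 3; 0; 0; 0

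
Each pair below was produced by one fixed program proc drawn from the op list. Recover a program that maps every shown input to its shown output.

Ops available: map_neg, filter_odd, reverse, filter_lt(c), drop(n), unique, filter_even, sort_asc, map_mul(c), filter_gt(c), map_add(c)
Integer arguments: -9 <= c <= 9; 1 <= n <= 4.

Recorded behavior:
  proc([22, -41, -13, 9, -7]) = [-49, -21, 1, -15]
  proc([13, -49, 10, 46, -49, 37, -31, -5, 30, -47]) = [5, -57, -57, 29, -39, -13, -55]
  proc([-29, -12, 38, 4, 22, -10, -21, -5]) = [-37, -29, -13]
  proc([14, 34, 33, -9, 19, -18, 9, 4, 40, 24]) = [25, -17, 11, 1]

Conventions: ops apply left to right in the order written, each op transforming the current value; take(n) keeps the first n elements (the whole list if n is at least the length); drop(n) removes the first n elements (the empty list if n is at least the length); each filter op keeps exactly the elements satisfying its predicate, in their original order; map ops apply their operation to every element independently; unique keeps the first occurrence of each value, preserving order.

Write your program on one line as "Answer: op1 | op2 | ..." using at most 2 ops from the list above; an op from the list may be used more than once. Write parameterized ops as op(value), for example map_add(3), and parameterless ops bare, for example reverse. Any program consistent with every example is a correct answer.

map_add(-8) | filter_odd

Check, running the answer program on each example:
  [22, -41, -13, 9, -7] -> [14, -49, -21, 1, -15] -> [-49, -21, 1, -15]
  [13, -49, 10, 46, -49, 37, -31, -5, 30, -47] -> [5, -57, 2, 38, -57, 29, -39, -13, 22, -55] -> [5, -57, -57, 29, -39, -13, -55]
  [-29, -12, 38, 4, 22, -10, -21, -5] -> [-37, -20, 30, -4, 14, -18, -29, -13] -> [-37, -29, -13]
  [14, 34, 33, -9, 19, -18, 9, 4, 40, 24] -> [6, 26, 25, -17, 11, -26, 1, -4, 32, 16] -> [25, -17, 11, 1]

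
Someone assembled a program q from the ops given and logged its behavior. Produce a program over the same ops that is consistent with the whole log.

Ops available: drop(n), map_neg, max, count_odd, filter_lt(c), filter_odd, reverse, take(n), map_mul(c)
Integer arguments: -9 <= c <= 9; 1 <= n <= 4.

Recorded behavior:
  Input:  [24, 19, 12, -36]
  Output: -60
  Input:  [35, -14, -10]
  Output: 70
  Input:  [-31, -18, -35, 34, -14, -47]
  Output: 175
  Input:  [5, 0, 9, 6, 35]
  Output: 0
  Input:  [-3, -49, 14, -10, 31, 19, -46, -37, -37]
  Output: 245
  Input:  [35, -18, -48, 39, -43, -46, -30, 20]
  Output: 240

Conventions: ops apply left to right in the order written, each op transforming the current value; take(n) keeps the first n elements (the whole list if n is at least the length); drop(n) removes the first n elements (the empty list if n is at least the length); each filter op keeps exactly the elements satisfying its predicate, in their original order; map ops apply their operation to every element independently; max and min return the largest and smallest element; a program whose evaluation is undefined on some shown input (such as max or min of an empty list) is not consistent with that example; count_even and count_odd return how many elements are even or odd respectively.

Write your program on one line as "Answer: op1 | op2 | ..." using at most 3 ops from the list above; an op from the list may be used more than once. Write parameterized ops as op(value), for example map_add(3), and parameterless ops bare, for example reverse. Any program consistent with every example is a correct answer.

take(3) | map_mul(-5) | max

Check, running the answer program on each example:
  [24, 19, 12, -36] -> [24, 19, 12] -> [-120, -95, -60] -> -60
  [35, -14, -10] -> [35, -14, -10] -> [-175, 70, 50] -> 70
  [-31, -18, -35, 34, -14, -47] -> [-31, -18, -35] -> [155, 90, 175] -> 175
  [5, 0, 9, 6, 35] -> [5, 0, 9] -> [-25, 0, -45] -> 0
  [-3, -49, 14, -10, 31, 19, -46, -37, -37] -> [-3, -49, 14] -> [15, 245, -70] -> 245
  [35, -18, -48, 39, -43, -46, -30, 20] -> [35, -18, -48] -> [-175, 90, 240] -> 240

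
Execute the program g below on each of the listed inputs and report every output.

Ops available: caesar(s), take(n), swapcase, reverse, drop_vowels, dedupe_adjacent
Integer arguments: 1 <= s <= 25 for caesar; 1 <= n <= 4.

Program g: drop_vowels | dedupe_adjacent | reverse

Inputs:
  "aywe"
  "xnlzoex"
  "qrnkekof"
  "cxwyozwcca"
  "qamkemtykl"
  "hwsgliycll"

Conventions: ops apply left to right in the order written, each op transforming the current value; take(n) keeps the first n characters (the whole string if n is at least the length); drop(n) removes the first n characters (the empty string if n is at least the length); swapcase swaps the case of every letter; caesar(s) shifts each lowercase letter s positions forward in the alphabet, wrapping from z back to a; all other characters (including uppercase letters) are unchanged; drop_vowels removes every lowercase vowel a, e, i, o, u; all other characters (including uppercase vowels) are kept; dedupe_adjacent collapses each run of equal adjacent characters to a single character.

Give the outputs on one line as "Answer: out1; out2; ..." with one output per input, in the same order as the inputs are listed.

"wy"; "xzlnx"; "fknrq"; "cwzywxc"; "lkytmkmq"; "lcylgswh"

Execution, op by op:
  "aywe" -> "yw" -> "yw" -> "wy"
  "xnlzoex" -> "xnlzx" -> "xnlzx" -> "xzlnx"
  "qrnkekof" -> "qrnkkf" -> "qrnkf" -> "fknrq"
  "cxwyozwcca" -> "cxwyzwcc" -> "cxwyzwc" -> "cwzywxc"
  "qamkemtykl" -> "qmkmtykl" -> "qmkmtykl" -> "lkytmkmq"
  "hwsgliycll" -> "hwsglycll" -> "hwsglycl" -> "lcylgswh"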